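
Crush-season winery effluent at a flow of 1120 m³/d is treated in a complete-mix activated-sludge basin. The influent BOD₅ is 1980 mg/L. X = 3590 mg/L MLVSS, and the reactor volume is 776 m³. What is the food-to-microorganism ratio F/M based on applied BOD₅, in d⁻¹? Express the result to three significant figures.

F/M ≈ 0.796 d⁻¹

F/M = Q·S₀ / (V·X) = 1120 × 1980 / (776.0 × 3590) = 0.7960 g BOD₅·(g VSS·d)⁻¹.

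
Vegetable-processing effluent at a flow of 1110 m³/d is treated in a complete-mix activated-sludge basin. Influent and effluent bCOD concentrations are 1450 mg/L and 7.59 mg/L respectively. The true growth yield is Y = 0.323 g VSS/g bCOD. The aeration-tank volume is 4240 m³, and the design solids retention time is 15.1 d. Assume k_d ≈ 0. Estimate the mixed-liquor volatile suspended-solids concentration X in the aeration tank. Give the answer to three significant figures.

X ≈ 1840 mg/L

From V·X = Y·Q·(S₀ − S)·θ_c (decay neglected): X = 0.323 × 1110 × (1450 − 7.59) × 15.1 / 4240 = 1842 mg/L.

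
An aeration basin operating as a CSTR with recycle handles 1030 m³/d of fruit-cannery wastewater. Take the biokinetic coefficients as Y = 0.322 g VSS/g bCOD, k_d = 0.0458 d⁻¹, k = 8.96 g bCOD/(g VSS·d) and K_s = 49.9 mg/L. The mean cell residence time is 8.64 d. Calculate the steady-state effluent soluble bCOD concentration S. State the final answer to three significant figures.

S ≈ 2.96 mg/L

For a completely mixed reactor with recycle the Lawrence–McCarty relation gives S = K_s·(1 + k_d·θ_c) / [θ_c·(Y·k − k_d) − 1] = 49.9 × (1 + 0.0458 × 8.64) / [8.64 × (0.322 × 8.96 − 0.0458) − 1] = 69.65 / 23.53 = 2.960 mg/L.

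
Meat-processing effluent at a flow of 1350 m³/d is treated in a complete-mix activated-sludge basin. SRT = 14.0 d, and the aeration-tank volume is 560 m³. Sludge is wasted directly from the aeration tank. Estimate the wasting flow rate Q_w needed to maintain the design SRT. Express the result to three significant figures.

Wasting from the aeration tank: Q_w = V / θ_c = 560.0 / 14.0 = 40.00 m³/d.

Q_w ≈ 40.0 m³/d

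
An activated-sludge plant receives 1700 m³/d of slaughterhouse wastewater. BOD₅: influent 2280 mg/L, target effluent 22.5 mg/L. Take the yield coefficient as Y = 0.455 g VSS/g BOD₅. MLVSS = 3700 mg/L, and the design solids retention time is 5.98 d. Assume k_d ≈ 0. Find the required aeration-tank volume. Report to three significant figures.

With k_d = 0 the design equation reduces to V = Y Q (S₀−S) θ_c / X = 0.455 × 1700 × (2280 − 22.5) × 5.98 / 3700 = 2822 m³.

V ≈ 2820 m³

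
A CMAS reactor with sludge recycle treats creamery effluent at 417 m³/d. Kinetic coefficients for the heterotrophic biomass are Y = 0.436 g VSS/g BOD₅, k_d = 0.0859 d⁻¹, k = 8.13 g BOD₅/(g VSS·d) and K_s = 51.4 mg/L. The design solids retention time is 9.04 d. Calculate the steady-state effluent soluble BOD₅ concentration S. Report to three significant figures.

For a completely mixed reactor with recycle the Lawrence–McCarty relation gives S = K_s·(1 + k_d·θ_c) / [θ_c·(Y·k − k_d) − 1] = 51.4 × (1 + 0.0859 × 9.04) / [9.04 × (0.436 × 8.13 − 0.0859) − 1] = 91.31 / 30.27 = 3.017 mg/L.

S ≈ 3.02 mg/L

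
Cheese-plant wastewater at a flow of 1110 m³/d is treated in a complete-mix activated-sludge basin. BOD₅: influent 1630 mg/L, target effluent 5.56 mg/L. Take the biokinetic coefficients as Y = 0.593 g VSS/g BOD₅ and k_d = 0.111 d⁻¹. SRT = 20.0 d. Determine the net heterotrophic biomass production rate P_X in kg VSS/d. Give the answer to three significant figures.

Correct the yield for decay: Y_obs = Y/(1 + k_d θ_c) = 0.593 / (1 + 0.111 × 20.0) = 0.593 / 3.220 = 0.1842.
Q·(S₀ − S) = 1110 × (1630 − 5.56) × 10⁻³ = 1803 kg/d removed.
P_X = Y_obs · Q(S₀ − S) = 0.1842 × 1803 = 332.1 kg VSS/d.

P_X ≈ 332 kg VSS/d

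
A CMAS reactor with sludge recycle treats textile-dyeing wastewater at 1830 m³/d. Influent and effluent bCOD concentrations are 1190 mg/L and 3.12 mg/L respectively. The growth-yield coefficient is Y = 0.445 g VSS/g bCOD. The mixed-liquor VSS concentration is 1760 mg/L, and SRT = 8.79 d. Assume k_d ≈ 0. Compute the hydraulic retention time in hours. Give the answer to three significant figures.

V·X = Y·Q·ΔS·θ_c gives V = 0.445 × 1830 × (1190 − 3.12) × 8.79 / 1760 = 4827 m³.
HRT = V/Q = 4827 m³ / 1830 m³·d⁻¹ = 2.638 d × 24 = 63.31 h.

τ ≈ 63.3 h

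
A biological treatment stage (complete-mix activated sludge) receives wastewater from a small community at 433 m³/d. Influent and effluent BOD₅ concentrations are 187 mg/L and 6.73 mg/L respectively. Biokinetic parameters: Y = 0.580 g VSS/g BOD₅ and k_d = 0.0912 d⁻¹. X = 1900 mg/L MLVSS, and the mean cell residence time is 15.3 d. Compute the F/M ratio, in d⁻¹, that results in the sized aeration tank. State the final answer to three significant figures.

Rearranging the biomass balance for a CMAS with decay, V = Y·Q·ΔS·θ_c / [X·(1+k_d θ_c)] = 0.580 × 433 × (187 − 6.73) × 15.3 / [1900 × (1 + 0.0912 × 15.3)] = 6.93×10^5 / 4551 = 152.2 m³.
F/M = applied load / biomass = Q·S₀/(V·X) = 433 × 187 / (152.2 × 1900) = 0.2800 d⁻¹.

F/M ≈ 0.280 d⁻¹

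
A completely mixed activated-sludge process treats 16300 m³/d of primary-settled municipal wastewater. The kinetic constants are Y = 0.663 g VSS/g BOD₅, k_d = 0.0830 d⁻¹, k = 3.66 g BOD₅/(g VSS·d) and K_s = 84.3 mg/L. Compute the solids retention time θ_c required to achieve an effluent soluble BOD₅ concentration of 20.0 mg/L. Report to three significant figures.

From 1/θ_c = Y·k·S/(K_s + S) − k_d: Y·k·S/(K_s+S) = 0.663 × 3.66 × 20.0 / (84.3 + 20.0) = 0.4653 d⁻¹.
1/θ_c = 0.4653 − 0.0830 = 0.3823 d⁻¹, so θ_c = 2.616 d.

θ_c ≈ 2.62 d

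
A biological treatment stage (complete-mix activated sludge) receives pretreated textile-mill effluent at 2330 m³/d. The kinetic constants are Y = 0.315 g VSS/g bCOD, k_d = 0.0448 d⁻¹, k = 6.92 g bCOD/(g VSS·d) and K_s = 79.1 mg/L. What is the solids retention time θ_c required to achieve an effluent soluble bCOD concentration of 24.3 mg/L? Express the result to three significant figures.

θ_c ≈ 2.14 d

Specific growth rate at S = 24.3 mg/L: μ = YkS/(K_s+S) = 0.315·6.92·24.3/(79.1+24.3) = 0.5123 d⁻¹.
Then 1/θ_c = μ − k_d = 0.5123 − 0.0448 = 0.4675 d⁻¹, giving θ_c = 2.139 d.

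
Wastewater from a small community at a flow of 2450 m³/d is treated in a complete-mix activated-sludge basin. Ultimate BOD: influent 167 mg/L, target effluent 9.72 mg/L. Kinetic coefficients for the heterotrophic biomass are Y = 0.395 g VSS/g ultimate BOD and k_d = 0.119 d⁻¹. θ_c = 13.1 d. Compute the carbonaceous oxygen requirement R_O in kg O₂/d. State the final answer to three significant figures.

Correct the yield for decay: Y_obs = Y/(1 + k_d θ_c) = 0.395 / (1 + 0.119 × 13.1) = 0.395 / 2.559 = 0.1544.
Substrate removed = Q·(S₀ − S) = 2450 m³/d × (167 − 9.72) g/m³ = 3.85×10^5 g/d = 385.3 kg/d.
P_X = Y_obs·Q·(S₀ − S) = 0.1544 × 385.3 = 59.48 kg VSS/d.
R_O = Q·(S₀ − S) − 1.42·P_X = 385.3 − 1.42 × 59.48 = 300.9 kg O₂/d.

R_O ≈ 301 kg O₂/d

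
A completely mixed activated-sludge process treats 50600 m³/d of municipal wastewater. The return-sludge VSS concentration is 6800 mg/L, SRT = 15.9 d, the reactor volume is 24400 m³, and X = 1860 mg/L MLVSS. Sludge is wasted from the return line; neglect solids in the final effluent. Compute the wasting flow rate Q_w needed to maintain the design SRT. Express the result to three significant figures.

Wasting from the return line (neglecting effluent solids): Q_w = V·X / (θ_c·X_r) = 24400 × 1860 / (15.9 × 6800) = 419.8 m³/d.

Q_w ≈ 420 m³/d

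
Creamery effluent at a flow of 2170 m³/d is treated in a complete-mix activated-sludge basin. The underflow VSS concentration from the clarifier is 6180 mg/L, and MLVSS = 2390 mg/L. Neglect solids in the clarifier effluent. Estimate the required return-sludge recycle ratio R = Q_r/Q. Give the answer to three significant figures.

R = Q_r/Q = X/(X_r − X) = 2390 / (6180 − 2390) = 0.6306.

R ≈ 0.631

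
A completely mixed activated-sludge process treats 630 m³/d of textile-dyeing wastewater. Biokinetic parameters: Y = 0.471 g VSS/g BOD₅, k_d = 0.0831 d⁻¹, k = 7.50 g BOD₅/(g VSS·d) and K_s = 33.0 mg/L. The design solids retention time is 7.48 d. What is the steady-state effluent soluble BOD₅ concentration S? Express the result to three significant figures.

S ≈ 2.16 mg/L

For a completely mixed reactor with recycle the Lawrence–McCarty relation gives S = K_s·(1 + k_d·θ_c) / [θ_c·(Y·k − k_d) − 1] = 33.0 × (1 + 0.0831 × 7.48) / [7.48 × (0.471 × 7.50 − 0.0831) − 1] = 53.51 / 24.80 = 2.158 mg/L.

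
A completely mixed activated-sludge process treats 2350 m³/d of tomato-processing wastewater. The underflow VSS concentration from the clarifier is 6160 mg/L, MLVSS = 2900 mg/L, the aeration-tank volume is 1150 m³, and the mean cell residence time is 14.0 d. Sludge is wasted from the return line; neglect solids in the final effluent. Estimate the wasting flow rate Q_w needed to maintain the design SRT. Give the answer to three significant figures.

Q_w ≈ 38.7 m³/d

Q_w = (V·X)/(θ_c X_r) = 1150 × 2900 / (14.0 × 6160) = 38.67 m³/d.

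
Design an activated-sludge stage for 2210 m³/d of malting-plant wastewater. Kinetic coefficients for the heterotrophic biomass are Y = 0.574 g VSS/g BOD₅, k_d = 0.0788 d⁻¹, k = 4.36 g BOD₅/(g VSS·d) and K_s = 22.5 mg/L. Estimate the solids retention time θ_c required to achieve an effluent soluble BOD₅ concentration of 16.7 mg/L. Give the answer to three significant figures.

θ_c ≈ 1.01 d

From 1/θ_c = Y·k·S/(K_s + S) − k_d: Y·k·S/(K_s+S) = 0.574 × 4.36 × 16.7 / (22.5 + 16.7) = 1.066 d⁻¹.
1/θ_c = 1.066 − 0.0788 = 0.9874 d⁻¹, so θ_c = 1.013 d.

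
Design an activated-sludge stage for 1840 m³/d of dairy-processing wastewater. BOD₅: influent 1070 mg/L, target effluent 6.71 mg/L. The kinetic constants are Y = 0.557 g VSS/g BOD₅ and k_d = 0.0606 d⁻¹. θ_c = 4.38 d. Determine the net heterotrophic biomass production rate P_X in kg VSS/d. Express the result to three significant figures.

P_X ≈ 861 kg VSS/d

Y_obs = Y / (1 + k_d θ_c) = 0.557 / (1 + 0.0606 × 4.38) = 0.557 / 1.265 = 0.4402.
Q·(S₀ − S) = 1840 × (1070 − 6.71) × 10⁻³ = 1956 kg/d removed.
Biomass produced: P_X = Y_obs·Q·ΔS = 0.4402 × 1956 ≈ 861.2 kg VSS/d.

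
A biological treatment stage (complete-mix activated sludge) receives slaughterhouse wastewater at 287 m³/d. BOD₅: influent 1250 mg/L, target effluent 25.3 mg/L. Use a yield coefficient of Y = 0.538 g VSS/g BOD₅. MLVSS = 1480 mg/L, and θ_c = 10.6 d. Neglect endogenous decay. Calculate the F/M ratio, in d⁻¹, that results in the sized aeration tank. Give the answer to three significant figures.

V·X = Y·Q·ΔS·θ_c gives V = 0.538 × 287 × (1250 − 25.3) × 10.6 / 1480 = 1354 m³.
F/M = applied load / biomass = Q·S₀/(V·X) = 287 × 1250 / (1354 × 1480) = 0.1790 d⁻¹.

F/M ≈ 0.179 d⁻¹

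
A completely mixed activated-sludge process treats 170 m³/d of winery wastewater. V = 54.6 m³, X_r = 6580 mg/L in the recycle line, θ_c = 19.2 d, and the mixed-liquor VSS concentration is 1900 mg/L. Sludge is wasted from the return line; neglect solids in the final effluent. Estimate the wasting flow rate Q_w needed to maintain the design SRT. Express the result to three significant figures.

Q_w ≈ 0.821 m³/d

Wasting from the return line (neglecting effluent solids): Q_w = V·X / (θ_c·X_r) = 54.60 × 1900 / (19.2 × 6580) = 0.8211 m³/d.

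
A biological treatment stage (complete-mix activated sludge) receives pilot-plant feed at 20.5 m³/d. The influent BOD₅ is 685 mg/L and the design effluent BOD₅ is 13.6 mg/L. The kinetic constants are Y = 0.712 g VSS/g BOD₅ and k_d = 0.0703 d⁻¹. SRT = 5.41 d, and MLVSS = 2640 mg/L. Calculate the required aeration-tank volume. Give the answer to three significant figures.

V ≈ 14.5 m³

Steady-state biomass mass balance: V·X·(1 + k_d·θ_c) = Y·Q·(S₀ − S)·θ_c, so V = 0.712 × 20.5 × (685 − 13.6) × 5.41 / [2640 × (1 + 0.0703 × 5.41)] = 5.3×10^4 / 3644 = 14.55 m³.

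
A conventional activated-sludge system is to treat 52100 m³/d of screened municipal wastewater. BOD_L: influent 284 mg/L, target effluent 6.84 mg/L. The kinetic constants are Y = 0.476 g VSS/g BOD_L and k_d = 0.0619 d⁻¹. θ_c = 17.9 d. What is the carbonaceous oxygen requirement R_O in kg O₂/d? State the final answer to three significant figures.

Y_obs = Y / (1 + k_d θ_c) = 0.476 / (1 + 0.0619 × 17.9) = 0.476 / 2.108 = 0.2258.
Mass of BOD_L removed per day: Q(S₀ − S) = 52100 × 277.2 g/m³ = 14440 kg/d.
P_X = Y_obs·Q·(S₀ − S) = 0.2258 × 14440 = 3261 kg VSS/d.
R_O = Q·ΔS − 1.42 P_X = 14440 − 4630 = 9810 kg O₂/d.

R_O ≈ 9810 kg O₂/d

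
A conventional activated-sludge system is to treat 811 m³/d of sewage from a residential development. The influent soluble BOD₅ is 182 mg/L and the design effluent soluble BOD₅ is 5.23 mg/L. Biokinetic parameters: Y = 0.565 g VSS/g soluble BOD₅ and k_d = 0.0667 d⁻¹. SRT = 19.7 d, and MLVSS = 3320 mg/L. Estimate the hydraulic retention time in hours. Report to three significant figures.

From the SRT design equation V = Y Q (S₀−S) θ_c / [X (1 + k_d θ_c)] = 0.565 × 811 × (182 − 5.23) × 19.7 / [3320 × (1 + 0.0667 × 19.7)] = 1.6×10^6 / 7682 = 207.7 m³.
HRT = V/Q = 207.7 m³ / 811 m³·d⁻¹ = 0.2561 d × 24 = 6.147 h.

τ ≈ 6.15 h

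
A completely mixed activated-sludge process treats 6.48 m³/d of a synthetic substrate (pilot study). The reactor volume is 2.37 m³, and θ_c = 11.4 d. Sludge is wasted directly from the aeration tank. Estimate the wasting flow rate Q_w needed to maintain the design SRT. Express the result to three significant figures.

Wasting from the aeration tank: Q_w = V / θ_c = 2.370 / 11.4 = 0.2079 m³/d.

Q_w ≈ 0.208 m³/d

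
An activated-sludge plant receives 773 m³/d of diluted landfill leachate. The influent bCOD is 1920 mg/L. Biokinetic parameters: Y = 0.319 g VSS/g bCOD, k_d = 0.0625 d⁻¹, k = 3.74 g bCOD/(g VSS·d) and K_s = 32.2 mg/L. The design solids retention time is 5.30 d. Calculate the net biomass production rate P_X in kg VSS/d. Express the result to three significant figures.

P_X ≈ 354 kg VSS/d

From the Monod/SRT balance for a CMAS, S = K_s·(1+k_d θ_c)/[θ_c·(Y k − k_d) − 1] = 32.2 × (1 + 0.0625 × 5.30) / [5.30 × (0.319 × 3.74 − 0.0625) − 1] = 42.87 / 4.992 = 8.587 mg/L.
The observed yield is Y_obs = Y/(1 + k_d·θ_c) = 0.319 / (1 + 0.0625 × 5.30) = 0.319 / 1.331 = 0.2396 g VSS per g bCOD removed.
Substrate removed = Q·(S₀ − S) = 773 m³/d × (1920 − 8.59) g/m³ = 1.48×10^6 g/d = 1478 kg/d.
P_X = Y_obs · Q(S₀ − S) = 0.2396 × 1478 = 354.0 kg VSS/d.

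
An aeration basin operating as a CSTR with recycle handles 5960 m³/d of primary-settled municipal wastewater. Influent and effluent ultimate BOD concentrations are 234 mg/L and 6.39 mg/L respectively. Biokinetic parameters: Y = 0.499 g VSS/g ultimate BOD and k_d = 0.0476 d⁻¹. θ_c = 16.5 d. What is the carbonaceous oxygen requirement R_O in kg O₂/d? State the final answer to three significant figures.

R_O ≈ 818 kg O₂/d

Y_obs = Y / (1 + k_d θ_c) = 0.499 / (1 + 0.0476 × 16.5) = 0.499 / 1.785 = 0.2795.
Mass of ultimate BOD removed per day: Q(S₀ − S) = 5960 × 227.6 g/m³ = 1357 kg/d.
P_X = Y_obs·Q·(S₀ − S) = 0.2795 × 1357 = 379.1 kg VSS/d.
Carbonaceous O₂ demand = substrate oxidised − cell-mass equivalent = 1357 − 1.42 × 379.1 = 818.2 kg O₂/d.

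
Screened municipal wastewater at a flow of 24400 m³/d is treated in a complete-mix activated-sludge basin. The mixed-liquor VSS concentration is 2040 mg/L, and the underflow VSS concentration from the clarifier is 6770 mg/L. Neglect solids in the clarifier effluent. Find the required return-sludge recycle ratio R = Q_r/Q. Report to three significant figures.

Solids balance on the clarifier gives (1+R)X = R·X_r, so R = X/(X_r − X) = 2040 / (6770 − 2040) = 0.4313.

R ≈ 0.431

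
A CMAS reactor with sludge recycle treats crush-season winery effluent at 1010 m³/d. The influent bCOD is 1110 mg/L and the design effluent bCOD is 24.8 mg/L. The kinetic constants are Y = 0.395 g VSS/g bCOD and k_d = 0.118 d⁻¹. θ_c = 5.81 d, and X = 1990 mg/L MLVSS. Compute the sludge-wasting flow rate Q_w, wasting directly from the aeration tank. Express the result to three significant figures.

Q_w ≈ 129 m³/d

From the SRT design equation V = Y Q (S₀−S) θ_c / [X (1 + k_d θ_c)] = 0.395 × 1010 × (1110 − 24.8) × 5.81 / [1990 × (1 + 0.118 × 5.81)] = 2.52×10^6 / 3354 = 749.9 m³.
Wasting from the aeration tank: Q_w = V / θ_c = 749.9 / 5.81 = 129.1 m³/d.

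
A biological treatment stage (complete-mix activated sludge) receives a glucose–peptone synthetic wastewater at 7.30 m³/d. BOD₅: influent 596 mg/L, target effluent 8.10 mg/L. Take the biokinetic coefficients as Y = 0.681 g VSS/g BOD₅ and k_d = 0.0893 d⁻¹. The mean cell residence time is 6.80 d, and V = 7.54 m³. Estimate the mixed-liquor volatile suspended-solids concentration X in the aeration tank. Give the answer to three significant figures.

X ≈ 1640 mg/L

From V·X·(1 + k_d·θ_c) = Y·Q·(S₀ − S)·θ_c: X = 0.681 × 7.30 × (596 − 8.10) × 6.80 / [7.54 × (1 + 0.0893 × 6.80)] = 1640 mg/L.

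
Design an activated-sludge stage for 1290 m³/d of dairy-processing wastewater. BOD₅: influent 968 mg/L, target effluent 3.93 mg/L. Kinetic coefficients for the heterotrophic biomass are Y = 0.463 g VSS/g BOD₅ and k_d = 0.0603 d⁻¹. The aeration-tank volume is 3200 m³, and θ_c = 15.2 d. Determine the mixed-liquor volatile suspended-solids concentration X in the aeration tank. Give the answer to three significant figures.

X ≈ 1430 mg/L

X = Y·Q·ΔS·θ_c / [V·(1 + k_d θ_c)] = 0.463 × 1290 × (968 − 3.93) × 15.2 / [3200 × (1 + 0.0603 × 15.2)] = 1427 mg/L.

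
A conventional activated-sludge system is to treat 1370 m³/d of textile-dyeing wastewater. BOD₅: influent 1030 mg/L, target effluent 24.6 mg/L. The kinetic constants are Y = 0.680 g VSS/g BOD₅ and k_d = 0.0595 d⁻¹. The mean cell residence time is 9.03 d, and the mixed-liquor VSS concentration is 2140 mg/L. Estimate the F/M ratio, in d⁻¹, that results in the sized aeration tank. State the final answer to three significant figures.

Steady-state biomass mass balance: V·X·(1 + k_d·θ_c) = Y·Q·(S₀ − S)·θ_c, so V = 0.680 × 1370 × (1030 − 24.6) × 9.03 / [2140 × (1 + 0.0595 × 9.03)] = 8.46×10^6 / 3290 = 2571 m³.
F/M = Q·S₀ / (V·X) = 1370 × 1030 / (2571 × 2140) = 0.2565 g BOD₅·(g VSS·d)⁻¹.

F/M ≈ 0.256 d⁻¹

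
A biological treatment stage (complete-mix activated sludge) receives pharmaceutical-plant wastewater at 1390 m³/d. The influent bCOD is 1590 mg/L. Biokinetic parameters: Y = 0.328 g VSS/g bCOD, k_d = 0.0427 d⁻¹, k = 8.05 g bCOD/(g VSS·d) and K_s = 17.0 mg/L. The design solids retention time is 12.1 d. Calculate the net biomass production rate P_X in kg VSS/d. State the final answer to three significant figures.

P_X ≈ 478 kg VSS/d

Effluent substrate depends only on kinetics and SRT: S = K_s(1 + k_d θ_c) / [θ_c(Yk − k_d) − 1] = 17.0 × (1 + 0.0427 × 12.1) / [12.1 × (0.328 × 8.05 − 0.0427) − 1] = 25.78 / 30.43 = 0.8472 mg/L.
Correct the yield for decay: Y_obs = Y/(1 + k_d θ_c) = 0.328 / (1 + 0.0427 × 12.1) = 0.328 / 1.517 = 0.2163.
ΔS = 1590 − 0.847 = 1589 mg/L, so the substrate removal rate is 1390 × 1589/1000 = 2209 kg bCOD/d.
P_X = Y_obs · Q(S₀ − S) = 0.2163 × 2209 = 477.7 kg VSS/d.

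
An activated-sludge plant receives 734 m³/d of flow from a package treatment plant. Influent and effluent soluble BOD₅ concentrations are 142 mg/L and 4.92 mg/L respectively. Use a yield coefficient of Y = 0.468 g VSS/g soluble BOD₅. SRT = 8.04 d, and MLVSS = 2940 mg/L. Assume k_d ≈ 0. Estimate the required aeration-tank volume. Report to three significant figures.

V·X = Y·Q·ΔS·θ_c gives V = 0.468 × 734 × (142 − 4.92) × 8.04 / 2940 = 128.8 m³.

V ≈ 129 m³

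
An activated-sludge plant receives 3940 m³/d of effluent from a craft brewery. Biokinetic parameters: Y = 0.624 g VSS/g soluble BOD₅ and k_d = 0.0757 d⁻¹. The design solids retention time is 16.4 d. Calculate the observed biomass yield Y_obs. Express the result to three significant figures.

Y_obs ≈ 0.278 g VSS/g soluble BOD₅

Correct the yield for decay: Y_obs = Y/(1 + k_d θ_c) = 0.624 / (1 + 0.0757 × 16.4) = 0.624 / 2.241 = 0.2784.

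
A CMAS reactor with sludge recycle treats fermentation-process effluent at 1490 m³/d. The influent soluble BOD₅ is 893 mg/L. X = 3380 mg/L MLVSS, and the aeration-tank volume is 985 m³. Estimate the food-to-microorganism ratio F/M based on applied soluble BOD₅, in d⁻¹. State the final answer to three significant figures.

F/M = Q·S₀ / (V·X) = 1490 × 893 / (985.0 × 3380) = 0.3997 g soluble BOD₅·(g VSS·d)⁻¹.

F/M ≈ 0.400 d⁻¹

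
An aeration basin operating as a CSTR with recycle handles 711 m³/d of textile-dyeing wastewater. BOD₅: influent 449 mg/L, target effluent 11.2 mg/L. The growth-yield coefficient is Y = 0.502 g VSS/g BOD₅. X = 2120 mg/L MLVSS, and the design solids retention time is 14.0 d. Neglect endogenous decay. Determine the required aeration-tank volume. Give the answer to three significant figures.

V ≈ 1030 m³

With k_d = 0 the design equation reduces to V = Y Q (S₀−S) θ_c / X = 0.502 × 711 × (449 − 11.2) × 14.0 / 2120 = 1032 m³.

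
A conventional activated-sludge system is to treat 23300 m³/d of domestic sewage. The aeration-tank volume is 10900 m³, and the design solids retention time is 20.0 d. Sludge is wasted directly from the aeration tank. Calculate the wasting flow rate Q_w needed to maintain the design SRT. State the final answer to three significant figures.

With mixed-liquor wasting, θ_c = V/Q_w, so Q_w = V/θ_c = 10900/20.0 = 545.0 m³/d.

Q_w ≈ 545 m³/d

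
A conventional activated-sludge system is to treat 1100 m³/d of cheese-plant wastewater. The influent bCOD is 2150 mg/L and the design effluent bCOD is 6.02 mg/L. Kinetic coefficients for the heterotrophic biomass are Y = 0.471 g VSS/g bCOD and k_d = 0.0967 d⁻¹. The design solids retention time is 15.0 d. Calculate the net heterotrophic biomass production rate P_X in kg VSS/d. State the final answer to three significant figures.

The observed yield is Y_obs = Y/(1 + k_d·θ_c) = 0.471 / (1 + 0.0967 × 15.0) = 0.471 / 2.450 = 0.1922 g VSS per g bCOD removed.
Mass of bCOD removed per day: Q(S₀ − S) = 1100 × 2144 g/m³ = 2358 kg/d.
So the net sludge growth is P_X = 0.1922 × 2358 = 453.3 kg VSS/d.

P_X ≈ 453 kg VSS/d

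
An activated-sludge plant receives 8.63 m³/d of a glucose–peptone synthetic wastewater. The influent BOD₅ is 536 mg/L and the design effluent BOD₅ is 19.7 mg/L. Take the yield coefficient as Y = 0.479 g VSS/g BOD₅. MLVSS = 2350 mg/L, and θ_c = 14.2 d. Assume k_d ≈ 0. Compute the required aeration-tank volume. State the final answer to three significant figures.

V ≈ 12.9 m³

V·X = Y·Q·ΔS·θ_c gives V = 0.479 × 8.63 × (536 − 19.7) × 14.2 / 2350 = 12.90 m³.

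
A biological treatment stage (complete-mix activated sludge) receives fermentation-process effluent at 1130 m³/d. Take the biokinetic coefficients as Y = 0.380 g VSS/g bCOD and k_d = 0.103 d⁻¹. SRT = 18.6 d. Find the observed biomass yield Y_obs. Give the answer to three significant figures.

Correct the yield for decay: Y_obs = Y/(1 + k_d θ_c) = 0.380 / (1 + 0.103 × 18.6) = 0.380 / 2.916 = 0.1303.

Y_obs ≈ 0.130 g VSS/g bCOD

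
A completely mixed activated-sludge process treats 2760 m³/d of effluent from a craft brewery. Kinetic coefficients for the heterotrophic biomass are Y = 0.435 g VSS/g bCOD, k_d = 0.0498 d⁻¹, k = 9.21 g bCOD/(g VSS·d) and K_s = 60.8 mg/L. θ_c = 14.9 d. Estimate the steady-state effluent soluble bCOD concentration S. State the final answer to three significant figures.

S ≈ 1.83 mg/L

From the Monod/SRT balance for a CMAS, S = K_s·(1+k_d θ_c)/[θ_c·(Y k − k_d) − 1] = 60.8 × (1 + 0.0498 × 14.9) / [14.9 × (0.435 × 9.21 − 0.0498) − 1] = 105.9 / 57.95 = 1.828 mg/L.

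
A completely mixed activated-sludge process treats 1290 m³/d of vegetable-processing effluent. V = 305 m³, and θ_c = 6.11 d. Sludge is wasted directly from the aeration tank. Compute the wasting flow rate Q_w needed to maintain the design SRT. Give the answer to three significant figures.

Q_w ≈ 49.9 m³/d

Wasting from the aeration tank: Q_w = V / θ_c = 305.0 / 6.11 = 49.92 m³/d.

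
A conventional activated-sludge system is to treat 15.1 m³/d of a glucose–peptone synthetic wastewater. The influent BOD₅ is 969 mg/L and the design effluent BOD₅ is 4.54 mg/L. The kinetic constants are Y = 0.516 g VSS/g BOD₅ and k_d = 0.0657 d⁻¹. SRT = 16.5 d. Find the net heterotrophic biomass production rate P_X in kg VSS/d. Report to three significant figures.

P_X ≈ 3.61 kg VSS/d

The observed yield is Y_obs = Y/(1 + k_d·θ_c) = 0.516 / (1 + 0.0657 × 16.5) = 0.516 / 2.084 = 0.2476 g VSS per g BOD₅ removed.
Mass of BOD₅ removed per day: Q(S₀ − S) = 15.1 × 964.5 g/m³ = 14.56 kg/d.
Biomass produced: P_X = Y_obs·Q·ΔS = 0.2476 × 14.56 ≈ 3.606 kg VSS/d.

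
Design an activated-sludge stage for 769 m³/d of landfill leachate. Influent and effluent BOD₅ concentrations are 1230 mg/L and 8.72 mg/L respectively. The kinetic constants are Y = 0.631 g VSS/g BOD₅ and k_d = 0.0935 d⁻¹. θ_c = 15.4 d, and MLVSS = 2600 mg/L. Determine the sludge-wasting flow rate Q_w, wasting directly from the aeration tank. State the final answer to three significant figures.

Q_w ≈ 93.4 m³/d

Steady-state biomass mass balance: V·X·(1 + k_d·θ_c) = Y·Q·(S₀ − S)·θ_c, so V = 0.631 × 769 × (1230 − 8.72) × 15.4 / [2600 × (1 + 0.0935 × 15.4)] = 9.13×10^6 / 6344 = 1439 m³.
For wasting at MLVSS concentration, Q_w = V/θ_c = 1439/15.4 = 93.42 m³/d.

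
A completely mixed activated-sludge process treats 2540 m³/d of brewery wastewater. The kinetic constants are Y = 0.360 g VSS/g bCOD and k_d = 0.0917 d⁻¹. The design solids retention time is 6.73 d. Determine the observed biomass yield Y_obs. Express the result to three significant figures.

The observed yield is Y_obs = Y/(1 + k_d·θ_c) = 0.360 / (1 + 0.0917 × 6.73) = 0.360 / 1.617 = 0.2226 g VSS per g bCOD removed.

Y_obs ≈ 0.223 g VSS/g bCOD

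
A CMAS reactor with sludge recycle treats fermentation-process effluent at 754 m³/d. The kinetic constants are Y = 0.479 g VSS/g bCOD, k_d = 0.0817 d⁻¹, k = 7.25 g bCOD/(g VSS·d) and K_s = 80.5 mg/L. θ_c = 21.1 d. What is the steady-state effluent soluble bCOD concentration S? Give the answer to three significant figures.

S ≈ 3.11 mg/L

Effluent substrate depends only on kinetics and SRT: S = K_s(1 + k_d θ_c) / [θ_c(Yk − k_d) − 1] = 80.5 × (1 + 0.0817 × 21.1) / [21.1 × (0.479 × 7.25 − 0.0817) − 1] = 219.3 / 70.55 = 3.108 mg/L.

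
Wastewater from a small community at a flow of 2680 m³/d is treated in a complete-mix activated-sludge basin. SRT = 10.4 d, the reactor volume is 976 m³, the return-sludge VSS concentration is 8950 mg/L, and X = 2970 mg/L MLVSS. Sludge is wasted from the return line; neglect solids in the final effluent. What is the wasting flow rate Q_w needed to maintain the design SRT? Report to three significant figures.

Q_w ≈ 31.1 m³/d

Wasting from the return line (neglecting effluent solids): Q_w = V·X / (θ_c·X_r) = 976.0 × 2970 / (10.4 × 8950) = 31.14 m³/d.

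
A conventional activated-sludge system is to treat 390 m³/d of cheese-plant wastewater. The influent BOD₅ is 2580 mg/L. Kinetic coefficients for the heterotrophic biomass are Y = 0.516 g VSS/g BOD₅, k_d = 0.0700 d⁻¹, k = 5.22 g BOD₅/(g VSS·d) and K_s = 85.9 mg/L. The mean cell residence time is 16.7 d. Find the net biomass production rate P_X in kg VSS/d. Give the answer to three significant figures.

P_X ≈ 239 kg VSS/d

For a completely mixed reactor with recycle the Lawrence–McCarty relation gives S = K_s·(1 + k_d·θ_c) / [θ_c·(Y·k − k_d) − 1] = 85.9 × (1 + 0.0700 × 16.7) / [16.7 × (0.516 × 5.22 − 0.0700) − 1] = 186.3 / 42.81 = 4.352 mg/L.
Correct the yield for decay: Y_obs = Y/(1 + k_d θ_c) = 0.516 / (1 + 0.0700 × 16.7) = 0.516 / 2.169 = 0.2379.
Substrate removed = Q·(S₀ − S) = 390 m³/d × (2580 − 4.35) g/m³ = 1×10^6 g/d = 1005 kg/d.
P_X = Y_obs · Q(S₀ − S) = 0.2379 × 1005 = 239.0 kg VSS/d.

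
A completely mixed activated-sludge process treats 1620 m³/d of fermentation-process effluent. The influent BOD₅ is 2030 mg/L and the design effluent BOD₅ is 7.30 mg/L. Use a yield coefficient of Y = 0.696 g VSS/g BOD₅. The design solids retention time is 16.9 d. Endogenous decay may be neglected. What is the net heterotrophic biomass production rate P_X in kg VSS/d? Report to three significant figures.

With endogenous decay neglected, the observed yield equals the true yield: Y_obs = Y = 0.696 g VSS/g BOD₅.
Q·(S₀ − S) = 1620 × (2030 − 7.30) × 10⁻³ = 3277 kg/d removed.
Biomass produced: P_X = Y_obs·Q·ΔS = 0.6960 × 3277 ≈ 2281 kg VSS/d.

P_X ≈ 2280 kg VSS/d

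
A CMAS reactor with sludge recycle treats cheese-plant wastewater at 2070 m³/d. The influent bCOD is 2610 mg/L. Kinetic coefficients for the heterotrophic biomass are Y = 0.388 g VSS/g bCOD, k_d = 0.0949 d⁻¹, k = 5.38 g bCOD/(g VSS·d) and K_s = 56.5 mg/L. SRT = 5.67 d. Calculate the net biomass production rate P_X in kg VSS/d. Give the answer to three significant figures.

Effluent substrate depends only on kinetics and SRT: S = K_s(1 + k_d θ_c) / [θ_c(Yk − k_d) − 1] = 56.5 × (1 + 0.0949 × 5.67) / [5.67 × (0.388 × 5.38 − 0.0949) − 1] = 86.90 / 10.30 = 8.439 mg/L.
Y_obs = Y / (1 + k_d θ_c) = 0.388 / (1 + 0.0949 × 5.67) = 0.388 / 1.538 = 0.2523.
Q·(S₀ − S) = 2070 × (2610 − 8.44) × 10⁻³ = 5385 kg/d removed.
Biomass produced: P_X = Y_obs·Q·ΔS = 0.2523 × 5385 ≈ 1358 kg VSS/d.

P_X ≈ 1360 kg VSS/d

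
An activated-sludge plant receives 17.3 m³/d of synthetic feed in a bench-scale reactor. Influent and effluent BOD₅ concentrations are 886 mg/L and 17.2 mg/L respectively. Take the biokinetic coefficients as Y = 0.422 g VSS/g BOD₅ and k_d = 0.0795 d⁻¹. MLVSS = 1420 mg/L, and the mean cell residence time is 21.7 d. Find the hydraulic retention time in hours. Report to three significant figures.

From the SRT design equation V = Y Q (S₀−S) θ_c / [X (1 + k_d θ_c)] = 0.422 × 17.3 × (886 − 17.2) × 21.7 / [1420 × (1 + 0.0795 × 21.7)] = 1.38×10^5 / 3870 = 35.57 m³.
HRT = V/Q = 35.57 m³ / 17.3 m³·d⁻¹ = 2.056 d × 24 = 49.34 h.

τ ≈ 49.3 h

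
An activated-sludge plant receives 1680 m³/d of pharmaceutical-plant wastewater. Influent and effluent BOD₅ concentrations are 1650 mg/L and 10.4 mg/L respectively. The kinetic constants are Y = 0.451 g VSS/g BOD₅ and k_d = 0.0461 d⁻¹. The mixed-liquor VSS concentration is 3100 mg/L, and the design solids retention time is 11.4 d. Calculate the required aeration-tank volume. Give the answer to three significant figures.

Steady-state biomass mass balance: V·X·(1 + k_d·θ_c) = Y·Q·(S₀ − S)·θ_c, so V = 0.451 × 1680 × (1650 − 10.4) × 11.4 / [3100 × (1 + 0.0461 × 11.4)] = 1.42×10^7 / 4729 = 2995 m³.

V ≈ 2990 m³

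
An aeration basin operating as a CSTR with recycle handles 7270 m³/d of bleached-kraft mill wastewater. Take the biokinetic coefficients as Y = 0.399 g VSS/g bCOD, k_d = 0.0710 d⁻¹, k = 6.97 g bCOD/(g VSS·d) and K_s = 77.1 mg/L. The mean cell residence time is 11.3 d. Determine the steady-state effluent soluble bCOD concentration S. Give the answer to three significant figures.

Effluent substrate depends only on kinetics and SRT: S = K_s(1 + k_d θ_c) / [θ_c(Yk − k_d) − 1] = 77.1 × (1 + 0.0710 × 11.3) / [11.3 × (0.399 × 6.97 − 0.0710) − 1] = 139.0 / 29.62 = 4.691 mg/L.

S ≈ 4.69 mg/L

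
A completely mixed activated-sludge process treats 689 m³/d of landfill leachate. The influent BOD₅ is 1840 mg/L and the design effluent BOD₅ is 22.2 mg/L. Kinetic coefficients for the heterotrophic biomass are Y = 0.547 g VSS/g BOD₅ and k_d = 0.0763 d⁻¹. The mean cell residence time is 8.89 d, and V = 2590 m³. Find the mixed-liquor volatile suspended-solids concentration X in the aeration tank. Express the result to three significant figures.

X = Y·Q·ΔS·θ_c / [V·(1 + k_d θ_c)] = 0.547 × 689 × (1840 − 22.2) × 8.89 / [2590 × (1 + 0.0763 × 8.89)] = 1401 mg/L.

X ≈ 1400 mg/L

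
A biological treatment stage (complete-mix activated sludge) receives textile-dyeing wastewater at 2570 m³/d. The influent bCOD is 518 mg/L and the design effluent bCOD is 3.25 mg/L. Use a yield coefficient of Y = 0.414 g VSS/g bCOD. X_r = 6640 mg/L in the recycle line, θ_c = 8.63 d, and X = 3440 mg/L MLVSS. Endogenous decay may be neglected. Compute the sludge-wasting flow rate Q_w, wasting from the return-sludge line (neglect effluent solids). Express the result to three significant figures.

Q_w ≈ 82.5 m³/d

Biomass mass balance (decay neglected): V·X = Y·Q·(S₀ − S)·θ_c, so V = 0.414 × 2570 × (518 − 3.25) × 8.63 / 3440 = 1374 m³.
Q_w = (V·X)/(θ_c X_r) = 1374 × 3440 / (8.63 × 6640) = 82.48 m³/d.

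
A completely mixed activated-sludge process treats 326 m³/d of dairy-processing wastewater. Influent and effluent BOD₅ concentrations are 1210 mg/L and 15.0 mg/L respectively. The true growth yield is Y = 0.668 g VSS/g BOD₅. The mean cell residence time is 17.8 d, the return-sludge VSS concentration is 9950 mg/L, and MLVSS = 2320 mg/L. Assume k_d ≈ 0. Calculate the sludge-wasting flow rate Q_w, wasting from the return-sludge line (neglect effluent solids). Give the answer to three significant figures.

V·X = Y·Q·ΔS·θ_c gives V = 0.668 × 326 × (1210 − 15.0) × 17.8 / 2320 = 1997 m³.
θ_c = V·X/(Q_w·X_r) when wasting from the recycle, so Q_w = V·X/(θ_c·X_r) = 1997 × 2320 / (17.8 × 9950) = 26.15 m³/d.

Q_w ≈ 26.2 m³/d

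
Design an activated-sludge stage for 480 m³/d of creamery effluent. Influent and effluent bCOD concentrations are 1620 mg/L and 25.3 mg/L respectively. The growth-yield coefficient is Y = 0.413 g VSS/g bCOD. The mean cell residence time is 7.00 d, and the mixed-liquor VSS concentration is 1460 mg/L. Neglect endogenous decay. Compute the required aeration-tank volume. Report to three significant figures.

With k_d = 0 the design equation reduces to V = Y Q (S₀−S) θ_c / X = 0.413 × 480 × (1620 − 25.3) × 7.00 / 1460 = 1516 m³.

V ≈ 1520 m³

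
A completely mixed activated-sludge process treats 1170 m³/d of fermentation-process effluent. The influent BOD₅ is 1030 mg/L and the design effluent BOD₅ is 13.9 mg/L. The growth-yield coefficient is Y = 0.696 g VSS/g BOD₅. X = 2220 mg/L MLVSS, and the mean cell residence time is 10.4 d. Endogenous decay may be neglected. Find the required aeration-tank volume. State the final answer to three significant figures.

V ≈ 3880 m³

With k_d = 0 the design equation reduces to V = Y Q (S₀−S) θ_c / X = 0.696 × 1170 × (1030 − 13.9) × 10.4 / 2220 = 3876 m³.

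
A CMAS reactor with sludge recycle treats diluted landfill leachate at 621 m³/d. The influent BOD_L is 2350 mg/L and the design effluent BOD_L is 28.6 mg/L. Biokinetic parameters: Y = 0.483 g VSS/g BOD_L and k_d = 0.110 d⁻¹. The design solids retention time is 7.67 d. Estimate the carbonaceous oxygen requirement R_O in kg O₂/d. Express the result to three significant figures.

R_O ≈ 905 kg O₂/d

Correct the yield for decay: Y_obs = Y/(1 + k_d θ_c) = 0.483 / (1 + 0.110 × 7.67) = 0.483 / 1.844 = 0.2620.
Mass of BOD_L removed per day: Q(S₀ − S) = 621 × 2321 g/m³ = 1442 kg/d.
P_X = Y_obs·Q·(S₀ − S) = 0.2620 × 1442 = 377.7 kg VSS/d.
Carbonaceous O₂ demand = substrate oxidised − cell-mass equivalent = 1442 − 1.42 × 377.7 = 905.3 kg O₂/d.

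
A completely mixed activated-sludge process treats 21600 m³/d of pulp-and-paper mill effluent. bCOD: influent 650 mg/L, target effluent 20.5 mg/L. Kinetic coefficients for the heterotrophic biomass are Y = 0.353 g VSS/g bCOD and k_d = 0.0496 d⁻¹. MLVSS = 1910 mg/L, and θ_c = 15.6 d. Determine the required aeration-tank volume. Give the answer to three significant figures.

V ≈ 22100 m³

Rearranging the biomass balance for a CMAS with decay, V = Y·Q·ΔS·θ_c / [X·(1+k_d θ_c)] = 0.353 × 21600 × (650 − 20.5) × 15.6 / [1910 × (1 + 0.0496 × 15.6)] = 7.49×10^7 / 3388 = 22101 m³.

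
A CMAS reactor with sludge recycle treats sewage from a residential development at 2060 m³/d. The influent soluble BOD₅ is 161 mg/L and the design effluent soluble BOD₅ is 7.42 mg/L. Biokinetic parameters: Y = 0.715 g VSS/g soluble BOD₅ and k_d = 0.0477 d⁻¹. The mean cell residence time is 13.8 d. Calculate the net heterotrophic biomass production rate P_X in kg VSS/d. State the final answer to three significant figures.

P_X ≈ 136 kg VSS/d

Y_obs = Y / (1 + k_d θ_c) = 0.715 / (1 + 0.0477 × 13.8) = 0.715 / 1.658 = 0.4312.
Mass of soluble BOD₅ removed per day: Q(S₀ − S) = 2060 × 153.6 g/m³ = 316.4 kg/d.
So the net sludge growth is P_X = 0.4312 × 316.4 = 136.4 kg VSS/d.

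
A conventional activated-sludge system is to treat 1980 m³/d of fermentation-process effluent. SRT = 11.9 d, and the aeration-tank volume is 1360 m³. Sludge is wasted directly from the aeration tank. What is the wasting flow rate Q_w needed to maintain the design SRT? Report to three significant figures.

With mixed-liquor wasting, θ_c = V/Q_w, so Q_w = V/θ_c = 1360/11.9 = 114.3 m³/d.

Q_w ≈ 114 m³/d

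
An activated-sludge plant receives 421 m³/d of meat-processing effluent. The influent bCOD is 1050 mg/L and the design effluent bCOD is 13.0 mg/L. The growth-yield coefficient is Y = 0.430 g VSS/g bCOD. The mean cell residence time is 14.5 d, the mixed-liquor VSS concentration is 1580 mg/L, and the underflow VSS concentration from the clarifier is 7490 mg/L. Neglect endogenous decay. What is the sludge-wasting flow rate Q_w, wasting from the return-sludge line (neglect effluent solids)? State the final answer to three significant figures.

Q_w ≈ 25.1 m³/d

V·X = Y·Q·ΔS·θ_c gives V = 0.430 × 421 × (1050 − 13.0) × 14.5 / 1580 = 1723 m³.
θ_c = V·X/(Q_w·X_r) when wasting from the recycle, so Q_w = V·X/(θ_c·X_r) = 1723 × 1580 / (14.5 × 7490) = 25.06 m³/d.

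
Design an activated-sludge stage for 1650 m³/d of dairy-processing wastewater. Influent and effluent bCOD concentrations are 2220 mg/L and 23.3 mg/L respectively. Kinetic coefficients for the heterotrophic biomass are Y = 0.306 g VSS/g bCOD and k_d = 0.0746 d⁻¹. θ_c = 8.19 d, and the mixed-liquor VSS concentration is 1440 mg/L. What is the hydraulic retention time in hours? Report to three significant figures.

From the SRT design equation V = Y Q (S₀−S) θ_c / [X (1 + k_d θ_c)] = 0.306 × 1650 × (2220 − 23.3) × 8.19 / [1440 × (1 + 0.0746 × 8.19)] = 9.08×10^6 / 2320 = 3916 m³.
HRT = V/Q = 3916 m³ / 1650 m³·d⁻¹ = 2.373 d × 24 = 56.96 h.

τ ≈ 57.0 h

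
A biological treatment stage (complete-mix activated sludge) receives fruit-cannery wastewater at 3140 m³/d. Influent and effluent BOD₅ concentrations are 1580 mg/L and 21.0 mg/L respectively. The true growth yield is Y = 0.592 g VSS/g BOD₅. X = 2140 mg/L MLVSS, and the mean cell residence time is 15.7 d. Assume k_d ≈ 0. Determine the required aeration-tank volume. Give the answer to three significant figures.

V ≈ 21300 m³

Biomass mass balance (decay neglected): V·X = Y·Q·(S₀ − S)·θ_c, so V = 0.592 × 3140 × (1580 − 21.0) × 15.7 / 2140 = 21261 m³.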